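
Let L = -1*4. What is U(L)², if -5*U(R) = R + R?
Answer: 64/25 ≈ 2.5600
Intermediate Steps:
L = -4
U(R) = -2*R/5 (U(R) = -(R + R)/5 = -2*R/5)
U(L)² = (-⅖*(-4))² = (8/5)² = 64/25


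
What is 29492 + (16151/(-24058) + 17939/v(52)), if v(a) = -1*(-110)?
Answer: 19619209703/661595 ≈ 29654.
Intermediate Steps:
v(a) = 110
29492 + (16151/(-24058) + 17939/v(52)) = 29492 + (16151/(-24058) + 17939/110) = 29492 + (16151*(-1/24058) + 17939*(1/110)) = 29492 + (-16151/24058 + 17939/110) = 29492 + 107449963/661595 = 19619209703/661595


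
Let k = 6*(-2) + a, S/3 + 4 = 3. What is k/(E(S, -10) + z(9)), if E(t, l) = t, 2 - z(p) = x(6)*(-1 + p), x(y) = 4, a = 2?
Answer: 10/33 ≈ 0.30303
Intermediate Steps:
z(p) = 6 - 4*p (z(p) = 2 - 4*(-1 + p) = 2 - (-4 + 4*p) = 2 + (4 - 4*p) = 6 - 4*p)
S = -3 (S = -12 + 3*3 = -12 + 9 = -3)
k = -10 (k = 6*(-2) + 2 = -12 + 2 = -10)
k/(E(S, -10) + z(9)) = -10/(-3 + (6 - 4*9)) = -10/(-3 + (6 - 36)) = -10/(-3 - 30) = -10/(-33) = -1/33*(-10) = 10/33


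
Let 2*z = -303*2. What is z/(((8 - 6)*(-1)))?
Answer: 303/2 ≈ 151.50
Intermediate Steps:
z = -303 (z = (-303*2)/2 = (½)*(-606) = -303)
z/(((8 - 6)*(-1))) = -303*(-1/(8 - 6)) = -303/(2*(-1)) = -303/(-2) = -303*(-½) = 303/2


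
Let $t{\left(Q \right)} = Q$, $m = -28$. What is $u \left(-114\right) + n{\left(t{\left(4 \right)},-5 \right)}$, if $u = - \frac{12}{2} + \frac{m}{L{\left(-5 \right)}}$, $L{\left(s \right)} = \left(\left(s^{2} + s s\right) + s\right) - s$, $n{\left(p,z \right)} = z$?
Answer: $\frac{18571}{25} \approx 742.84$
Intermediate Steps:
$L{\left(s \right)} = 2 s^{2}$ ($L{\left(s \right)} = \left(\left(s^{2} + s^{2}\right) + s\right) - s = \left(2 s^{2} + s\right) - s = \left(s + 2 s^{2}\right) - s = 2 s^{2}$)
$u = - \frac{164}{25}$ ($u = - \frac{12}{2} - \frac{28}{2 \left(-5\right)^{2}} = \left(-12\right) \frac{1}{2} - \frac{28}{2 \cdot 25} = -6 - \frac{28}{50} = -6 - \frac{14}{25} = - \frac{164}{25} \approx -6.56$)
$u \left(-114\right) + n{\left(t{\left(4 \right)},-5 \right)} = \left(- \frac{164}{25}\right) \left(-114\right) - 5 = \frac{18696}{25} - 5 = \frac{18571}{25}$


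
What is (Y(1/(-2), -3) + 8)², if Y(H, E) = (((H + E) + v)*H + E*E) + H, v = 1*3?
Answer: 4489/16 ≈ 280.56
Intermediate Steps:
v = 3
Y(H, E) = H + E² + H*(3 + E + H) (Y(H, E) = (((H + E) + 3)*H + E*E) + H = (((E + H) + 3)*H + E²) + H = ((3 + E + H)*H + E²) + H = (H*(3 + E + H) + E²) + H = (E² + H*(3 + E + H)) + H = H + E² + H*(3 + E + H))
(Y(1/(-2), -3) + 8)² = (((-3)² + (1/(-2))² + 4*(1/(-2)) - 3/(-2)) + 8)² = ((9 + (1*(-½))² + 4*(1*(-½)) - 3*(-1)/2) + 8)² = ((9 + (-½)² + 4*(-½) - 3*(-½)) + 8)² = ((9 + ¼ - 2 + 3/2) + 8)² = (35/4 + 8)² = (67/4)² = 4489/16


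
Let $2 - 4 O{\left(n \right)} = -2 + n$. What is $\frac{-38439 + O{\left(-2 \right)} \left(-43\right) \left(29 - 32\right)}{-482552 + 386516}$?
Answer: $\frac{25497}{64024} \approx 0.39824$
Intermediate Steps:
$O{\left(n \right)} = 1 - \frac{n}{4}$ ($O{\left(n \right)} = \frac{1}{2} - \frac{-2 + n}{4} = \frac{1}{2} - \left(- \frac{1}{2} + \frac{n}{4}\right) = 1 - \frac{n}{4}$)
$\frac{-38439 + O{\left(-2 \right)} \left(-43\right) \left(29 - 32\right)}{-482552 + 386516} = \frac{-38439 + \left(1 - - \frac{1}{2}\right) \left(-43\right) \left(29 - 32\right)}{-482552 + 386516} = \frac{-38439 + \left(1 + \frac{1}{2}\right) \left(-43\right) \left(29 - 32\right)}{-96036} = \left(-38439 + \frac{3}{2} \left(-43\right) \left(29 - 32\right)\right) \left(- \frac{1}{96036}\right) = \left(-38439 - - \frac{387}{2}\right) \left(- \frac{1}{96036}\right) = \left(-38439 + \frac{387}{2}\right) \left(- \frac{1}{96036}\right) = \left(- \frac{76491}{2}\right) \left(- \frac{1}{96036}\right) = \frac{25497}{64024}$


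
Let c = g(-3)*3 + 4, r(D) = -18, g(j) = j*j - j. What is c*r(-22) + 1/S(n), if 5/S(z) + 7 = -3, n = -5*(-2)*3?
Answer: -722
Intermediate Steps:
g(j) = j² - j
n = 30 (n = 10*3 = 30)
S(z) = -½ (S(z) = 5/(-7 - 3) = 5/(-10) = 5*(-⅒) = -½)
c = 40 (c = -3*(-1 - 3)*3 + 4 = -3*(-4)*3 + 4 = 12*3 + 4 = 36 + 4 = 40)
c*r(-22) + 1/S(n) = 40*(-18) + 1/(-½) = -720 - 2 = -722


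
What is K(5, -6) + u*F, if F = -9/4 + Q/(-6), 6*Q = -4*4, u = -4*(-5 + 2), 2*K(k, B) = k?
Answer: -115/6 ≈ -19.167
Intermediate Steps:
K(k, B) = k/2
u = 12 (u = -4*(-3) = 12)
Q = -8/3 (Q = (-4*4)/6 = (⅙)*(-16) = -8/3 ≈ -2.6667)
F = -65/36 (F = -9/4 - 8/3/(-6) = -9*¼ - 8/3*(-⅙) = -9/4 + 4/9 = -65/36 ≈ -1.8056)
K(5, -6) + u*F = (½)*5 + 12*(-65/36) = 5/2 - 65/3 = -115/6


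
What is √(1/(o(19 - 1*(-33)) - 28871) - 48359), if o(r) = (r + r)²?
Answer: I*√15764213124030/18055 ≈ 219.91*I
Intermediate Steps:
o(r) = 4*r² (o(r) = (2*r)² = 4*r²)
√(1/(o(19 - 1*(-33)) - 28871) - 48359) = √(1/(4*(19 - 1*(-33))² - 28871) - 48359) = √(1/(4*(19 + 33)² - 28871) - 48359) = √(1/(4*52² - 28871) - 48359) = √(1/(4*2704 - 28871) - 48359) = √(1/(10816 - 28871) - 48359) = √(1/(-18055) - 48359) = √(-1/18055 - 48359) = √(-873121746/18055) = I*√15764213124030/18055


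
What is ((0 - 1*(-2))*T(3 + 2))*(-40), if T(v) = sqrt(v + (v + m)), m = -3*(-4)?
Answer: -80*sqrt(22) ≈ -375.23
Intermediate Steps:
m = 12
T(v) = sqrt(12 + 2*v) (T(v) = sqrt(v + (v + 12)) = sqrt(v + (12 + v)) = sqrt(12 + 2*v))
((0 - 1*(-2))*T(3 + 2))*(-40) = ((0 - 1*(-2))*sqrt(12 + 2*(3 + 2)))*(-40) = ((0 + 2)*sqrt(12 + 2*5))*(-40) = (2*sqrt(12 + 10))*(-40) = (2*sqrt(22))*(-40) = -80*sqrt(22)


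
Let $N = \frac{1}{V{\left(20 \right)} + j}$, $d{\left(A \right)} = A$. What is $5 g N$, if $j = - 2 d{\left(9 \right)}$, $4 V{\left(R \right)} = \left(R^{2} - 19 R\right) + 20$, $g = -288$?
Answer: $180$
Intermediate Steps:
$V{\left(R \right)} = 5 - \frac{19 R}{4} + \frac{R^{2}}{4}$ ($V{\left(R \right)} = \frac{\left(R^{2} - 19 R\right) + 20}{4} = \frac{20 + R^{2} - 19 R}{4} = 5 - \frac{19 R}{4} + \frac{R^{2}}{4}$)
$j = -18$ ($j = \left(-2\right) 9 = -18$)
$N = - \frac{1}{8}$ ($N = \frac{1}{\left(5 - 95 + \frac{20^{2}}{4}\right) - 18} = \frac{1}{\left(5 - 95 + \frac{1}{4} \cdot 400\right) - 18} = \frac{1}{\left(5 - 95 + 100\right) - 18} = \frac{1}{10 - 18} = \frac{1}{-8} = - \frac{1}{8} \approx -0.125$)
$5 g N = 5 \left(-288\right) \left(- \frac{1}{8}\right) = \left(-1440\right) \left(- \frac{1}{8}\right) = 180$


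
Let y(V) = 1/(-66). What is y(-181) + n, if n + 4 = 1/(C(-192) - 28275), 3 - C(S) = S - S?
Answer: -1248691/310992 ≈ -4.0152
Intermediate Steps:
C(S) = 3 (C(S) = 3 - (S - S) = 3 - 1*0 = 3 + 0 = 3)
y(V) = -1/66
n = -113089/28272 (n = -4 + 1/(3 - 28275) = -4 + 1/(-28272) = -4 - 1/28272 = -113089/28272 ≈ -4.0000)
y(-181) + n = -1/66 - 113089/28272 = -1248691/310992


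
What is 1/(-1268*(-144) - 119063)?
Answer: 1/63529 ≈ 1.5741e-5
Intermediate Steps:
1/(-1268*(-144) - 119063) = 1/(182592 - 119063) = 1/63529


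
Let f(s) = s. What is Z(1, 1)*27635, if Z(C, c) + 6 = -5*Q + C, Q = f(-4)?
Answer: 414525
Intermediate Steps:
Q = -4
Z(C, c) = 14 + C (Z(C, c) = -6 + (-5*(-4) + C) = -6 + (20 + C) = 14 + C)
Z(1, 1)*27635 = (14 + 1)*27635 = 15*27635 = 414525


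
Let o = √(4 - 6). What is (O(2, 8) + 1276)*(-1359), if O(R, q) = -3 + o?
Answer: -1730007 - 1359*I*√2 ≈ -1.73e+6 - 1921.9*I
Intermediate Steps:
o = I*√2 (o = √(-2) = I*√2 ≈ 1.4142*I)
O(R, q) = -3 + I*√2
(O(2, 8) + 1276)*(-1359) = ((-3 + I*√2) + 1276)*(-1359) = (1273 + I*√2)*(-1359) = -1730007 - 1359*I*√2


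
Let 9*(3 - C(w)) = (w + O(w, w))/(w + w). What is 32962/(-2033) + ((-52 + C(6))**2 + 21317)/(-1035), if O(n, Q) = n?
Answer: -290038201/7410285 ≈ -39.140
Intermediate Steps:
C(w) = 26/9 (C(w) = 3 - (w + w)/(9*(w + w)) = 3 - 2*w/(9*(2*w)) = 3 - 2*w*1/(2*w)/9 = 3 - 1/9*1 = 3 - 1/9 = 26/9)
32962/(-2033) + ((-52 + C(6))**2 + 21317)/(-1035) = 32962/(-2033) + ((-52 + 26/9)**2 + 21317)/(-1035) = 32962*(-1/2033) + ((-442/9)**2 + 21317)*(-1/1035) = -32962/2033 + (195364/81 + 21317)*(-1/1035) = -32962/2033 + (1922041/81)*(-1/1035) = -32962/2033 - 83567/3645 = -290038201/7410285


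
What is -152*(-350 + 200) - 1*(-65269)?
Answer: 88069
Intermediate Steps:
-152*(-350 + 200) - 1*(-65269) = -152*(-150) + 65269 = 22800 + 65269 = 88069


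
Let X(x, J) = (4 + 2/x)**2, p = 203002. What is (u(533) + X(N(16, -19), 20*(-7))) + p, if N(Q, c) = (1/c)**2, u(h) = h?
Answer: 730611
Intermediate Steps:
N(Q, c) = c**(-2) (N(Q, c) = (1/c)**2 = c**(-2))
(u(533) + X(N(16, -19), 20*(-7))) + p = (533 + 4*(1 + 2/(-19)**2)**2/((-19)**(-2))**2) + 203002 = (533 + 4*(1 + 2*(1/361))**2/361**(-2)) + 203002 = (533 + 4*130321*(1 + 2/361)**2) + 203002 = (533 + 4*130321*(363/361)**2) + 203002 = (533 + 4*130321*(131769/130321)) + 203002 = (533 + 527076) + 203002 = 527609 + 203002 = 730611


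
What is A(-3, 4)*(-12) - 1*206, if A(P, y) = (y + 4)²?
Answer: -974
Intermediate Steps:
A(P, y) = (4 + y)²
A(-3, 4)*(-12) - 1*206 = (4 + 4)²*(-12) - 1*206 = 8²*(-12) - 206 = 64*(-12) - 206 = -768 - 206 = -974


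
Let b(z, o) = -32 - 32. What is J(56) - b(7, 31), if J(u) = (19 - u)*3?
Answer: -47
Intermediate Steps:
b(z, o) = -64
J(u) = 57 - 3*u
J(56) - b(7, 31) = (57 - 3*56) - 1*(-64) = (57 - 168) + 64 = -111 + 64 = -47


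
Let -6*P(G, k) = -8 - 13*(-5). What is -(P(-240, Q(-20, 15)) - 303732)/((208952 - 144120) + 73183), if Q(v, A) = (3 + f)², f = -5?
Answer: 607483/276030 ≈ 2.2008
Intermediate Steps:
Q(v, A) = 4 (Q(v, A) = (3 - 5)² = (-2)² = 4)
P(G, k) = -19/2 (P(G, k) = -(-8 - 13*(-5))/6 = -(-8 + 65)/6 = -⅙*57 = -19/2)
-(P(-240, Q(-20, 15)) - 303732)/((208952 - 144120) + 73183) = -(-19/2 - 303732)/((208952 - 144120) + 73183) = -(-607483)/(2*(64832 + 73183)) = -(-607483)/(2*138015) = -1*(-607483/276030) = 607483/276030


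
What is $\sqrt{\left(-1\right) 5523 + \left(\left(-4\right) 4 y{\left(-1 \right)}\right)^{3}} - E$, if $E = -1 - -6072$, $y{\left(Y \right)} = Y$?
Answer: $-6071 + i \sqrt{1427} \approx -6071.0 + 37.776 i$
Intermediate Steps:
$E = 6071$ ($E = -1 + 6072 = 6071$)
$\sqrt{\left(-1\right) 5523 + \left(\left(-4\right) 4 y{\left(-1 \right)}\right)^{3}} - E = \sqrt{\left(-1\right) 5523 + \left(\left(-4\right) 4 \left(-1\right)\right)^{3}} - 6071 = \sqrt{-5523 + \left(\left(-16\right) \left(-1\right)\right)^{3}} - 6071 = \sqrt{-5523 + 16^{3}} - 6071 = \sqrt{-5523 + 4096} - 6071 = \sqrt{-1427} - 6071 = i \sqrt{1427} - 6071 = -6071 + i \sqrt{1427}$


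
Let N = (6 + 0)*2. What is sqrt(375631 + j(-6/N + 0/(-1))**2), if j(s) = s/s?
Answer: 4*sqrt(23477) ≈ 612.89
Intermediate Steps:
N = 12 (N = 6*2 = 12)
j(s) = 1
sqrt(375631 + j(-6/N + 0/(-1))**2) = sqrt(375631 + 1**2) = sqrt(375631 + 1) = sqrt(375632) = 4*sqrt(23477)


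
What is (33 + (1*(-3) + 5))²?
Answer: 1225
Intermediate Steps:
(33 + (1*(-3) + 5))² = (33 + (-3 + 5))² = (33 + 2)² = 35² = 1225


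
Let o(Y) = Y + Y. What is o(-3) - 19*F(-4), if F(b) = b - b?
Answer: -6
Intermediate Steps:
F(b) = 0
o(Y) = 2*Y
o(-3) - 19*F(-4) = 2*(-3) - 19*0 = -6 + 0 = -6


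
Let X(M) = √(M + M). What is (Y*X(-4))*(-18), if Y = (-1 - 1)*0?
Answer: 0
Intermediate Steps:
X(M) = √2*√M (X(M) = √(2*M) = √2*√M)
Y = 0 (Y = -2*0 = 0)
(Y*X(-4))*(-18) = (0*(√2*√(-4)))*(-18) = (0*(√2*(2*I)))*(-18) = (0*(2*I*√2))*(-18) = 0*(-18) = 0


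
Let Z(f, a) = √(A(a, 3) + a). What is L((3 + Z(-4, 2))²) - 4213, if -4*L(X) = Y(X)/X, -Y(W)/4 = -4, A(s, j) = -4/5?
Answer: -2136331/507 + 40*√30/507 ≈ -4213.2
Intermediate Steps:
A(s, j) = -⅘ (A(s, j) = -4*⅕ = -⅘)
Y(W) = 16 (Y(W) = -4*(-4) = 16)
Z(f, a) = √(-⅘ + a)
L(X) = -4/X
L((3 + Z(-4, 2))²) - 4213 = -4/(3 + √(-20 + 25*2)/5)² - 4213 = -4/(3 + √(-20 + 50)/5)² - 4213 = -4/(3 + √30/5)² - 4213 = -4213 - 4/(3 + √30/5)²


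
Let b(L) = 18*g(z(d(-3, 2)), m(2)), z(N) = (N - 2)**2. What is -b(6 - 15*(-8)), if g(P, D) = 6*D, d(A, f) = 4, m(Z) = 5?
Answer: -540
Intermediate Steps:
z(N) = (-2 + N)**2
b(L) = 540 (b(L) = 18*(6*5) = 18*30 = 540)
-b(6 - 15*(-8)) = -1*540 = -540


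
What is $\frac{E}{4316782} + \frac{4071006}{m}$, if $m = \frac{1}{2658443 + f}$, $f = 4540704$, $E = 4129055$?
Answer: $\frac{126515256723840972779}{4316782} \approx 2.9308 \cdot 10^{13}$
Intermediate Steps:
$m = \frac{1}{7199147}$ ($m = \frac{1}{2658443 + 4540704} = \frac{1}{7199147} \approx 1.3891 \cdot 10^{-7}$)
$\frac{E}{4316782} + \frac{4071006}{m} = \frac{4129055}{4316782} + 4071006 \frac{1}{\frac{1}{7199147}} = 4129055 \cdot \frac{1}{4316782} + 4071006 \cdot 7199147 = \frac{4129055}{4316782} + 29307770631882 = \frac{126515256723840972779}{4316782}$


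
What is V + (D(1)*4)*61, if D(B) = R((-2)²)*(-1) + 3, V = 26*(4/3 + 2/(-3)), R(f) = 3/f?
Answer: 1699/3 ≈ 566.33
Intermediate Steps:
V = 52/3 (V = 26*(4*(⅓) + 2*(-⅓)) = 26*(4/3 - ⅔) = 26*(⅔) = 52/3 ≈ 17.333)
D(B) = 9/4 (D(B) = (3/((-2)²))*(-1) + 3 = (3/4)*(-1) + 3 = (3*(¼))*(-1) + 3 = (¾)*(-1) + 3 = -¾ + 3 = 9/4)
V + (D(1)*4)*61 = 52/3 + ((9/4)*4)*61 = 52/3 + 9*61 = 52/3 + 549 = 1699/3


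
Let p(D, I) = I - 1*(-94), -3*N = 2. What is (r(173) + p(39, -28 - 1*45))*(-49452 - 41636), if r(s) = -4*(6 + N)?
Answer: 91088/3 ≈ 30363.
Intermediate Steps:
N = -⅔ (N = -⅓*2 = -⅔ ≈ -0.66667)
r(s) = -64/3 (r(s) = -4*(6 - ⅔) = -4*16/3 = -64/3)
p(D, I) = 94 + I (p(D, I) = I + 94 = 94 + I)
(r(173) + p(39, -28 - 1*45))*(-49452 - 41636) = (-64/3 + (94 + (-28 - 1*45)))*(-49452 - 41636) = (-64/3 + (94 + (-28 - 45)))*(-91088) = (-64/3 + (94 - 73))*(-91088) = (-64/3 + 21)*(-91088) = -⅓*(-91088) = 91088/3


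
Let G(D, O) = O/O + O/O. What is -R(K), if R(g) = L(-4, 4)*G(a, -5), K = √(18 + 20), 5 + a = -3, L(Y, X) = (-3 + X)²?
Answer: -2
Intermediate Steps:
a = -8 (a = -5 - 3 = -8)
G(D, O) = 2 (G(D, O) = 1 + 1 = 2)
K = √38 ≈ 6.1644
R(g) = 2 (R(g) = (-3 + 4)²*2 = 1²*2 = 1*2 = 2)
-R(K) = -1*2 = -2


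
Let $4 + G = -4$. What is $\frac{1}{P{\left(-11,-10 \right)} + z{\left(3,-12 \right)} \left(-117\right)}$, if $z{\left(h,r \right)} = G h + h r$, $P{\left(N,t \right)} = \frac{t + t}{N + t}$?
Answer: $\frac{21}{147440} \approx 0.00014243$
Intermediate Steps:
$P{\left(N,t \right)} = \frac{2 t}{N + t}$
$G = -8$ ($G = -4 - 4 = -8$)
$z{\left(h,r \right)} = - 8 h + h r$
$\frac{1}{P{\left(-11,-10 \right)} + z{\left(3,-12 \right)} \left(-117\right)} = \frac{1}{2 \left(-10\right) \frac{1}{-11 - 10} + 3 \left(-8 - 12\right) \left(-117\right)} = \frac{1}{2 \left(-10\right) \frac{1}{-21} + 3 \left(-20\right) \left(-117\right)} = \frac{1}{2 \left(-10\right) \left(- \frac{1}{21}\right) - -7020} = \frac{1}{\frac{20}{21} + 7020} = \frac{1}{\frac{147440}{21}} = \frac{21}{147440}$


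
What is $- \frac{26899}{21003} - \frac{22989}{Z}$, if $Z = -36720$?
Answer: $- \frac{56099257}{85692240} \approx -0.65466$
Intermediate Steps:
$- \frac{26899}{21003} - \frac{22989}{Z} = - \frac{26899}{21003} - \frac{22989}{-36720} = \left(-26899\right) \frac{1}{21003} - - \frac{7663}{12240} = - \frac{26899}{21003} + \frac{7663}{12240} = - \frac{56099257}{85692240}$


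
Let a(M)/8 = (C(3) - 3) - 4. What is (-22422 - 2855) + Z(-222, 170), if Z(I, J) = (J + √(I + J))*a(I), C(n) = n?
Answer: -30717 - 64*I*√13 ≈ -30717.0 - 230.76*I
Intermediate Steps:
a(M) = -32 (a(M) = 8*((3 - 3) - 4) = 8*(0 - 4) = 8*(-4) = -32)
Z(I, J) = -32*J - 32*√(I + J) (Z(I, J) = (J + √(I + J))*(-32) = -32*J - 32*√(I + J))
(-22422 - 2855) + Z(-222, 170) = (-22422 - 2855) + (-32*170 - 32*√(-222 + 170)) = -25277 + (-5440 - 64*I*√13) = -30717 - 64*I*√13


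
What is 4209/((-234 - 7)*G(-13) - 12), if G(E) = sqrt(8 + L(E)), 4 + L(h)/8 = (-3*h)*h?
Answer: -4209/19747552 + 338123*I*sqrt(255)/19747552 ≈ -0.00021314 + 0.27342*I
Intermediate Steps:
L(h) = -32 - 24*h**2 (L(h) = -32 + 8*((-3*h)*h) = -32 + 8*(-3*h**2) = -32 - 24*h**2)
G(E) = sqrt(-24 - 24*E**2) (G(E) = sqrt(8 + (-32 - 24*E**2)) = sqrt(-24 - 24*E**2))
4209/((-234 - 7)*G(-13) - 12) = 4209/((-234 - 7)*(2*sqrt(-6 - 6*(-13)**2)) - 12) = 4209/(-482*sqrt(-6 - 6*169) - 12) = 4209/(-482*sqrt(-6 - 1014) - 12) = 4209/(-482*sqrt(-1020) - 12) = 4209/(-482*2*I*sqrt(255) - 12) = 4209/(-964*I*sqrt(255) - 12) = 4209/(-12 - 964*I*sqrt(255))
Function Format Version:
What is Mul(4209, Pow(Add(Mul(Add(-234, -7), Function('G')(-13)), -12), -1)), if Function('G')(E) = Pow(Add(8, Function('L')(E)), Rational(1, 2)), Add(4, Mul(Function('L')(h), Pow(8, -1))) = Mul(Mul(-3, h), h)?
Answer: Add(Rational(-4209, 19747552), Mul(Rational(338123, 19747552), I, Pow(255, Rational(1, 2)))) ≈ Add(-0.00021314, Mul(0.27342, I))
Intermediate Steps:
Function('L')(h) = Add(-32, Mul(-24, Pow(h, 2))) (Function('L')(h) = Add(-32, Mul(8, Mul(Mul(-3, h), h))) = Add(-32, Mul(8, Mul(-3, Pow(h, 2)))) = Add(-32, Mul(-24, Pow(h, 2))))
Function('G')(E) = Pow(Add(-24, Mul(-24, Pow(E, 2))), Rational(1, 2)) (Function('G')(E) = Pow(Add(8, Add(-32, Mul(-24, Pow(E, 2)))), Rational(1, 2)) = Pow(Add(-24, Mul(-24, Pow(E, 2))), Rational(1, 2)))
Mul(4209, Pow(Add(Mul(Add(-234, -7), Function('G')(-13)), -12), -1)) = Mul(4209, Pow(Add(Mul(Add(-234, -7), Mul(2, Pow(Add(-6, Mul(-6, Pow(-13, 2))), Rational(1, 2)))), -12), -1)) = Mul(4209, Pow(Add(Mul(-241, Mul(2, Pow(Add(-6, Mul(-6, 169)), Rational(1, 2)))), -12), -1)) = Mul(4209, Pow(Add(Mul(-241, Mul(2, Pow(Add(-6, -1014), Rational(1, 2)))), -12), -1)) = Mul(4209, Pow(Add(Mul(-241, Mul(2, Pow(-1020, Rational(1, 2)))), -12), -1)) = Mul(4209, Pow(Add(Mul(-241, Mul(2, Mul(2, I, Pow(255, Rational(1, 2))))), -12), -1)) = Mul(4209, Pow(Add(Mul(-241, Mul(4, I, Pow(255, Rational(1, 2)))), -12), -1)) = Mul(4209, Pow(Add(Mul(-964, I, Pow(255, Rational(1, 2))), -12), -1)) = Mul(4209, Pow(Add(-12, Mul(-964, I, Pow(255, Rational(1, 2)))), -1))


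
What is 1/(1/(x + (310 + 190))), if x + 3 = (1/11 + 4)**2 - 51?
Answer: 55991/121 ≈ 462.74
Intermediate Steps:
x = -4509/121 (x = -3 + ((1/11 + 4)**2 - 51) = -3 + ((45/11)**2 - 51) = -3 + (2025/121 - 51) = -3 - 4146/121 = -4509/121 ≈ -37.264)
1/(1/(x + (310 + 190))) = 1/(1/(-4509/121 + (310 + 190))) = 1/(1/(-4509/121 + 500)) = 1/(1/(55991/121)) = 1/(121/55991) = 55991/121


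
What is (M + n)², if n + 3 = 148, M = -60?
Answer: 7225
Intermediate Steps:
n = 145 (n = -3 + 148 = 145)
(M + n)² = (-60 + 145)² = 85² = 7225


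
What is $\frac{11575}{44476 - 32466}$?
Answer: $\frac{2315}{2402} \approx 0.96378$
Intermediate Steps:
$\frac{11575}{44476 - 32466} = \frac{11575}{12010} = 11575 \cdot \frac{1}{12010} = \frac{2315}{2402}$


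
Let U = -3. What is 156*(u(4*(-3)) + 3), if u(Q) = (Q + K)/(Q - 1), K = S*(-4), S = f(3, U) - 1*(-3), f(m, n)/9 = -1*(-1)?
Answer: 1188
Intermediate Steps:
f(m, n) = 9 (f(m, n) = 9*(-1*(-1)) = 9*1 = 9)
S = 12 (S = 9 - 1*(-3) = 9 + 3 = 12)
K = -48 (K = 12*(-4) = -48)
u(Q) = (-48 + Q)/(-1 + Q) (u(Q) = (Q - 48)/(Q - 1) = (-48 + Q)/(-1 + Q))
156*(u(4*(-3)) + 3) = 156*((-48 + 4*(-3))/(-1 + 4*(-3)) + 3) = 156*((-48 - 12)/(-1 - 12) + 3) = 156*(-60/(-13) + 3) = 156*(-1/13*(-60) + 3) = 156*(60/13 + 3) = 156*(99/13) = 1188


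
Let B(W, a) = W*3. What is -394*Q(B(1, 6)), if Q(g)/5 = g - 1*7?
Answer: 7880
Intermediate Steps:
B(W, a) = 3*W
Q(g) = -35 + 5*g (Q(g) = 5*(g - 1*7) = 5*(g - 7) = 5*(-7 + g) = -35 + 5*g)
-394*Q(B(1, 6)) = -394*(-35 + 5*(3*1)) = -394*(-35 + 5*3) = -394*(-35 + 15) = -394*(-20) = 7880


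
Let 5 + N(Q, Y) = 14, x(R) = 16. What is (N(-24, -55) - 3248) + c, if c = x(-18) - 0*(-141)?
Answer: -3223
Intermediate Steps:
N(Q, Y) = 9 (N(Q, Y) = -5 + 14 = 9)
c = 16 (c = 16 - 0*(-141) = 16 - 1*0 = 16 + 0 = 16)
(N(-24, -55) - 3248) + c = (9 - 3248) + 16 = -3239 + 16 = -3223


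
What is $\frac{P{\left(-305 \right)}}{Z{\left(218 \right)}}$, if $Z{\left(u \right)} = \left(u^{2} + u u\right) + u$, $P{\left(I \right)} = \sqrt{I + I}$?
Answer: $\frac{i \sqrt{610}}{95266} \approx 0.00025926 i$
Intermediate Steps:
$P{\left(I \right)} = \sqrt{2} \sqrt{I}$ ($P{\left(I \right)} = \sqrt{2 I} = \sqrt{2} \sqrt{I}$)
$Z{\left(u \right)} = u + 2 u^{2}$ ($Z{\left(u \right)} = \left(u^{2} + u^{2}\right) + u = 2 u^{2} + u = u + 2 u^{2}$)
$\frac{P{\left(-305 \right)}}{Z{\left(218 \right)}} = \frac{\sqrt{2} \sqrt{-305}}{218 \left(1 + 2 \cdot 218\right)} = \frac{\sqrt{2} i \sqrt{305}}{218 \left(1 + 436\right)} = \frac{i \sqrt{610}}{218 \cdot 437} = \frac{i \sqrt{610}}{95266}$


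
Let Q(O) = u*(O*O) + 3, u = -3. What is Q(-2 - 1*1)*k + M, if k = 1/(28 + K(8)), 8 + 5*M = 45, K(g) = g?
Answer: 101/15 ≈ 6.7333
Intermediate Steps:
M = 37/5 (M = -8/5 + (⅕)*45 = -8/5 + 9 = 37/5 ≈ 7.4000)
k = 1/36 (k = 1/(28 + 8) = 1/36 ≈ 0.027778)
Q(O) = 3 - 3*O² (Q(O) = -3*O*O + 3 = -3*O² + 3 = 3 - 3*O²)
Q(-2 - 1*1)*k + M = (3 - 3*(-2 - 1*1)²)*(1/36) + 37/5 = (3 - 3*(-2 - 1)²)*(1/36) + 37/5 = (3 - 3*(-3)²)*(1/36) + 37/5 = (3 - 3*9)*(1/36) + 37/5 = (3 - 27)*(1/36) + 37/5 = -24*1/36 + 37/5 = -⅔ + 37/5 = 101/15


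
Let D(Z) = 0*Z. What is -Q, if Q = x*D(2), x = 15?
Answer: 0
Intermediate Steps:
D(Z) = 0
Q = 0 (Q = 15*0 = 0)
-Q = -1*0 = 0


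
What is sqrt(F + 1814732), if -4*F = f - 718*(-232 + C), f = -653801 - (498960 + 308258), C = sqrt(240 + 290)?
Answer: sqrt(8553371 + 718*sqrt(530))/2 ≈ 1463.7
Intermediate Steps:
C = sqrt(530) ≈ 23.022
f = -1461019 (f = -653801 - 1*807218 = -653801 - 807218 = -1461019)
F = 1294443/4 + 359*sqrt(530)/2 (F = -(-1461019 - 718*(-232 + sqrt(530)))/4 = -(-1461019 - (-166576 + 718*sqrt(530)))/4 = -(-1461019 + (166576 - 718*sqrt(530)))/4 = -(-1294443 - 718*sqrt(530))/4 = 1294443/4 + 359*sqrt(530)/2 ≈ 3.2774e+5)
sqrt(F + 1814732) = sqrt((1294443/4 + 359*sqrt(530)/2) + 1814732) = sqrt(8553371/4 + 359*sqrt(530)/2)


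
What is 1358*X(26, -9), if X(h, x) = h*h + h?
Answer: 953316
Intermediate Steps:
X(h, x) = h + h**2 (X(h, x) = h**2 + h = h + h**2)
1358*X(26, -9) = 1358*(26*(1 + 26)) = 1358*(26*27) = 1358*702 = 953316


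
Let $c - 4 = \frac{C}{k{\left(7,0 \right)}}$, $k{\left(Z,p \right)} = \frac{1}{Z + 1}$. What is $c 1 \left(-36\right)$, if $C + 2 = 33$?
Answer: $-9072$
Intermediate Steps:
$C = 31$ ($C = -2 + 33 = 31$)
$k{\left(Z,p \right)} = \frac{1}{1 + Z}$
$c = 252$ ($c = 4 + \frac{31}{\frac{1}{1 + 7}} = 4 + \frac{31}{\frac{1}{8}} = 4 + 31 \frac{1}{\frac{1}{8}} = 4 + 31 \cdot 8 = 4 + 248 = 252$)
$c 1 \left(-36\right) = 252 \cdot 1 \left(-36\right) = 252 \left(-36\right) = -9072$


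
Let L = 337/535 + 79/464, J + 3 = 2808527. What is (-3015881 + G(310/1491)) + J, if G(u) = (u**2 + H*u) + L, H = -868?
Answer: -114530670080991007/551857627440 ≈ -2.0754e+5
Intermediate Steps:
J = 2808524 (J = -3 + 2808527 = 2808524)
L = 198633/248240 (L = 337*(1/535) + 79*(1/464) = 337/535 + 79/464 = 198633/248240 ≈ 0.80017)
G(u) = 198633/248240 + u**2 - 868*u (G(u) = (u**2 - 868*u) + 198633/248240 = 198633/248240 + u**2 - 868*u)
(-3015881 + G(310/1491)) + J = (-3015881 + (198633/248240 + (310/1491)**2 - 269080/1491)) + 2808524 = (-3015881 + (198633/248240 + (310*(1/1491))**2 - 269080/1491)) + 2808524 = (-3015881 + (198633/248240 + (310/1491)**2 - 868*310/1491)) + 2808524 = (-3015881 + (198633/248240 + 96100/2223081 - 38440/213)) + 2808524 = (-3015881 - 99128027914927/551857627440) + 2808524 = -1664436061329289567/551857627440 + 2808524 = -114530670080991007/551857627440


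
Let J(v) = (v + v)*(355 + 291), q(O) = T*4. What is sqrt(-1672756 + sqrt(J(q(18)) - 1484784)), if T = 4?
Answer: 2*sqrt(-418189 + I*sqrt(91507)) ≈ 0.46778 + 1293.4*I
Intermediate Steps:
q(O) = 16 (q(O) = 4*4 = 16)
J(v) = 1292*v (J(v) = (2*v)*646 = 1292*v)
sqrt(-1672756 + sqrt(J(q(18)) - 1484784)) = sqrt(-1672756 + sqrt(1292*16 - 1484784)) = sqrt(-1672756 + sqrt(20672 - 1484784)) = sqrt(-1672756 + sqrt(-1464112)) = sqrt(-1672756 + 4*I*sqrt(91507))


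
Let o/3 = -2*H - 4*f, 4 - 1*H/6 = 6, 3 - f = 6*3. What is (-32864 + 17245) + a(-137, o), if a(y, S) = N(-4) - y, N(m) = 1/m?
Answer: -61929/4 ≈ -15482.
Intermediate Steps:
f = -15 (f = 3 - 6*3 = 3 - 1*18 = 3 - 18 = -15)
H = -12 (H = 24 - 6*6 = 24 - 36 = -12)
o = 252 (o = 3*(-2*(-12) - 4*(-15)) = 3*(24 + 60) = 3*84 = 252)
a(y, S) = -¼ - y (a(y, S) = 1/(-4) - y = -¼ - y)
(-32864 + 17245) + a(-137, o) = (-32864 + 17245) + (-¼ - 1*(-137)) = -15619 + (-¼ + 137) = -15619 + 547/4 = -61929/4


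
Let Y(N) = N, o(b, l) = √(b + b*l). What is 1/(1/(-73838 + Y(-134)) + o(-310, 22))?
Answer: -73972/39014338869921 - 5471856784*I*√7130/39014338869921 ≈ -1.896e-9 - 0.011843*I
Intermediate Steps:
1/(1/(-73838 + Y(-134)) + o(-310, 22)) = 1/(1/(-73838 - 134) + √(-310*(1 + 22))) = 1/(1/(-73972) + √(-310*23)) = 1/(-1/73972 + √(-7130)) = 1/(-1/73972 + I*√7130)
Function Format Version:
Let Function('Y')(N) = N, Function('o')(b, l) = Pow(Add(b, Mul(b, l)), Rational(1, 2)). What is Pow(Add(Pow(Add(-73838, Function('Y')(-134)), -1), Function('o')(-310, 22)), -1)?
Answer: Add(Rational(-73972, 39014338869921), Mul(Rational(-5471856784, 39014338869921), I, Pow(7130, Rational(1, 2)))) ≈ Add(-1.8960e-9, Mul(-0.011843, I))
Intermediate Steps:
Pow(Add(Pow(Add(-73838, Function('Y')(-134)), -1), Function('o')(-310, 22)), -1) = Pow(Add(Pow(Add(-73838, -134), -1), Pow(Mul(-310, Add(1, 22)), Rational(1, 2))), -1) = Pow(Add(Pow(-73972, -1), Pow(Mul(-310, 23), Rational(1, 2))), -1) = Pow(Add(Rational(-1, 73972), Pow(-7130, Rational(1, 2))), -1) = Pow(Add(Rational(-1, 73972), Mul(I, Pow(7130, Rational(1, 2)))), -1)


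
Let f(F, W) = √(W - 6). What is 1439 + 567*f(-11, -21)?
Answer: 1439 + 1701*I*√3 ≈ 1439.0 + 2946.2*I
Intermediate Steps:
f(F, W) = √(-6 + W)
1439 + 567*f(-11, -21) = 1439 + 567*√(-6 - 21) = 1439 + 567*√(-27) = 1439 + 567*(3*I*√3) = 1439 + 1701*I*√3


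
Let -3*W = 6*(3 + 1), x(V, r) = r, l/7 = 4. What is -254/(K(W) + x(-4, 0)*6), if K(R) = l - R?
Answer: -127/18 ≈ -7.0556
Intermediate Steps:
l = 28 (l = 7*4 = 28)
W = -8 (W = -2*(3 + 1) = -2*4 = -1/3*24 = -8)
K(R) = 28 - R
-254/(K(W) + x(-4, 0)*6) = -254/((28 - 1*(-8)) + 0*6) = -254/((28 + 8) + 0) = -254/(36 + 0) = -254/36 = -254*1/36 = -127/18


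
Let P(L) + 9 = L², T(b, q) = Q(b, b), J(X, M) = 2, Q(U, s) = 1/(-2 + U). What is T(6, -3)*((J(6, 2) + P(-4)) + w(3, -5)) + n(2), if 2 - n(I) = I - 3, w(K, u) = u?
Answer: 4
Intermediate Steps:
T(b, q) = 1/(-2 + b)
n(I) = 5 - I (n(I) = 2 - (I - 3) = 2 - (-3 + I) = 2 + (3 - I) = 5 - I)
P(L) = -9 + L²
T(6, -3)*((J(6, 2) + P(-4)) + w(3, -5)) + n(2) = ((2 + (-9 + (-4)²)) - 5)/(-2 + 6) + (5 - 1*2) = ((2 + (-9 + 16)) - 5)/4 + (5 - 2) = ((2 + 7) - 5)/4 + 3 = (9 - 5)/4 + 3 = (¼)*4 + 3 = 1 + 3 = 4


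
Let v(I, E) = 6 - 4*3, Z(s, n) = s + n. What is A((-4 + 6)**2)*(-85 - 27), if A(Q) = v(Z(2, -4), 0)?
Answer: 672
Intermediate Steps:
Z(s, n) = n + s
v(I, E) = -6 (v(I, E) = 6 - 12 = -6)
A(Q) = -6
A((-4 + 6)**2)*(-85 - 27) = -6*(-85 - 27) = -6*(-112) = 672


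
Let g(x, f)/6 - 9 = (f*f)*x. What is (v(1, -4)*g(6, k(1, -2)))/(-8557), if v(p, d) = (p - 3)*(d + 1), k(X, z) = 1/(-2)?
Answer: -378/8557 ≈ -0.044174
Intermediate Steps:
k(X, z) = -½
g(x, f) = 54 + 6*x*f² (g(x, f) = 54 + 6*((f*f)*x) = 54 + 6*(f²*x) = 54 + 6*(x*f²) = 54 + 6*x*f²)
v(p, d) = (1 + d)*(-3 + p) (v(p, d) = (-3 + p)*(1 + d) = (1 + d)*(-3 + p))
(v(1, -4)*g(6, k(1, -2)))/(-8557) = ((-3 + 1 - 3*(-4) - 4*1)*(54 + 6*6*(-½)²))/(-8557) = ((-3 + 1 + 12 - 4)*(54 + 6*6*(¼)))*(-1/8557) = (6*(54 + 9))*(-1/8557) = (6*63)*(-1/8557) = 378*(-1/8557) = -378/8557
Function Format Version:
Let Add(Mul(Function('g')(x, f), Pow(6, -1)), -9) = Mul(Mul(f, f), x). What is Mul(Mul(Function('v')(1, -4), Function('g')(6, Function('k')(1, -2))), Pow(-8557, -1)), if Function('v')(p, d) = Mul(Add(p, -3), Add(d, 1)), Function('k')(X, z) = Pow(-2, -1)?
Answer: Rational(-378, 8557) ≈ -0.044174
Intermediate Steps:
Function('k')(X, z) = Rational(-1, 2)
Function('g')(x, f) = Add(54, Mul(6, x, Pow(f, 2))) (Function('g')(x, f) = Add(54, Mul(6, Mul(Mul(f, f), x))) = Add(54, Mul(6, Mul(Pow(f, 2), x))) = Add(54, Mul(6, Mul(x, Pow(f, 2)))) = Add(54, Mul(6, x, Pow(f, 2))))
Function('v')(p, d) = Mul(Add(1, d), Add(-3, p)) (Function('v')(p, d) = Mul(Add(-3, p), Add(1, d)) = Mul(Add(1, d), Add(-3, p)))
Mul(Mul(Function('v')(1, -4), Function('g')(6, Function('k')(1, -2))), Pow(-8557, -1)) = Mul(Mul(Add(-3, 1, Mul(-3, -4), Mul(-4, 1)), Add(54, Mul(6, 6, Pow(Rational(-1, 2), 2)))), Pow(-8557, -1)) = Mul(Mul(Add(-3, 1, 12, -4), Add(54, Mul(6, 6, Rational(1, 4)))), Rational(-1, 8557)) = Mul(Mul(6, Add(54, 9)), Rational(-1, 8557)) = Mul(Mul(6, 63), Rational(-1, 8557)) = Mul(378, Rational(-1, 8557)) = Rational(-378, 8557)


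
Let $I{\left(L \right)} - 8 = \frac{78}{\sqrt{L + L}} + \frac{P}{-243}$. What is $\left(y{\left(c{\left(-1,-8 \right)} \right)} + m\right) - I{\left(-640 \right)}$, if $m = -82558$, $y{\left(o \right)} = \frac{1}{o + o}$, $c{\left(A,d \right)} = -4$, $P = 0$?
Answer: $- \frac{660529}{8} + \frac{39 i \sqrt{5}}{40} \approx -82566.0 + 2.1802 i$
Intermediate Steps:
$y{\left(o \right)} = \frac{1}{2 o}$
$I{\left(L \right)} = 8 + \frac{39 \sqrt{2}}{\sqrt{L}}$ ($I{\left(L \right)} = 8 + \left(\frac{78}{\sqrt{L + L}} + \frac{0}{-243}\right) = 8 + \left(\frac{78}{\sqrt{2 L}} + 0 \left(- \frac{1}{243}\right)\right) = 8 + \left(\frac{78}{\sqrt{2} \sqrt{L}} + 0\right) = 8 + \left(78 \frac{\sqrt{2}}{2 \sqrt{L}} + 0\right) = 8 + \left(\frac{39 \sqrt{2}}{\sqrt{L}} + 0\right) = 8 + \frac{39 \sqrt{2}}{\sqrt{L}}$)
$\left(y{\left(c{\left(-1,-8 \right)} \right)} + m\right) - I{\left(-640 \right)} = \left(\frac{1}{2 \left(-4\right)} - 82558\right) - \left(8 + \frac{39 \sqrt{2}}{8 i \sqrt{10}}\right) = \left(\frac{1}{2} \left(- \frac{1}{4}\right) - 82558\right) - \left(8 + 39 \sqrt{2} \left(- \frac{i \sqrt{10}}{80}\right)\right) = \left(- \frac{1}{8} - 82558\right) - \left(8 - \frac{39 i \sqrt{5}}{40}\right) = - \frac{660465}{8} - \left(8 - \frac{39 i \sqrt{5}}{40}\right) = - \frac{660529}{8} + \frac{39 i \sqrt{5}}{40}$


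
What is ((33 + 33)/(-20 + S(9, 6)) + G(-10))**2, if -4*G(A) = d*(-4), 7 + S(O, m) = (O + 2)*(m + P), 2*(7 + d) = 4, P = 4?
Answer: 121801/6889 ≈ 17.681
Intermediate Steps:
d = -5 (d = -7 + (1/2)*4 = -7 + 2 = -5)
S(O, m) = -7 + (2 + O)*(4 + m) (S(O, m) = -7 + (O + 2)*(m + 4) = -7 + (2 + O)*(4 + m))
G(A) = -5 (G(A) = -(-5)*(-4)/4 = -1/4*20 = -5)
((33 + 33)/(-20 + S(9, 6)) + G(-10))**2 = ((33 + 33)/(-20 + (1 + 2*6 + 4*9 + 9*6)) - 5)**2 = (66/(-20 + (1 + 12 + 36 + 54)) - 5)**2 = (66/(-20 + 103) - 5)**2 = (66/83 - 5)**2 = (-349/83)**2 = 121801/6889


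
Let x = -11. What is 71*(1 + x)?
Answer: -710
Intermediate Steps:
71*(1 + x) = 71*(1 - 11) = 71*(-10) = -710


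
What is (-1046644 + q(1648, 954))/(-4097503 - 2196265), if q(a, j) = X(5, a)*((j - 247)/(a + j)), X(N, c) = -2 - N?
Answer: 2723372637/16376384336 ≈ 0.16630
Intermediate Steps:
q(a, j) = -7*(-247 + j)/(a + j) (q(a, j) = (-2 - 1*5)*((j - 247)/(a + j)) = (-2 - 5)*((-247 + j)/(a + j)) = -7*(-247 + j)/(a + j))
(-1046644 + q(1648, 954))/(-4097503 - 2196265) = (-1046644 + 7*(247 - 1*954)/(1648 + 954))/(-4097503 - 2196265) = (-1046644 + 7*(247 - 954)/2602)/(-6293768) = (-1046644 + 7*(1/2602)*(-707))*(-1/6293768) = (-1046644 - 4949/2602)*(-1/6293768) = -2723372637/2602*(-1/6293768) = 2723372637/16376384336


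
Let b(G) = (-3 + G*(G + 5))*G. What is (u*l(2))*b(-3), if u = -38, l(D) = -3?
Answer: 3078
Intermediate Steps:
b(G) = G*(-3 + G*(5 + G)) (b(G) = (-3 + G*(5 + G))*G = G*(-3 + G*(5 + G)))
(u*l(2))*b(-3) = (-38*(-3))*(-3*(-3 + (-3)**2 + 5*(-3))) = 114*(-3*(-3 + 9 - 15)) = 114*(-3*(-9)) = 114*27 = 3078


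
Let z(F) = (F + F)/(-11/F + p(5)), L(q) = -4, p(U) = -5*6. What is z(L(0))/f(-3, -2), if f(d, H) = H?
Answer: -16/109 ≈ -0.14679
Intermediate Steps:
p(U) = -30
z(F) = 2*F/(-30 - 11/F) (z(F) = (F + F)/(-11/F - 30) = (2*F)/(-30 - 11/F) = 2*F/(-30 - 11/F))
z(L(0))/f(-3, -2) = (2*(-4)²/(-11 - 30*(-4)))/(-2) = (2*16/(-11 + 120))*(-½) = (2*16/109)*(-½) = (2*16*(1/109))*(-½) = (32/109)*(-½) = -16/109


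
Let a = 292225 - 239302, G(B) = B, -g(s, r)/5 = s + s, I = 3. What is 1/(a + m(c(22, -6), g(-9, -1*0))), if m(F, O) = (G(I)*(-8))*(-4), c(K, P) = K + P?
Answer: 1/53019 ≈ 1.8861e-5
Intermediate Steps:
g(s, r) = -10*s (g(s, r) = -5*(s + s) = -10*s)
a = 52923
m(F, O) = 96 (m(F, O) = (3*(-8))*(-4) = -24*(-4) = 96)
1/(a + m(c(22, -6), g(-9, -1*0))) = 1/(52923 + 96) = 1/53019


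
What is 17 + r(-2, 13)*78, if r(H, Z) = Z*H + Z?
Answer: -997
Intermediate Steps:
r(H, Z) = Z + H*Z (r(H, Z) = H*Z + Z = Z + H*Z)
17 + r(-2, 13)*78 = 17 + (13*(1 - 2))*78 = 17 + (13*(-1))*78 = 17 - 13*78 = 17 - 1014 = -997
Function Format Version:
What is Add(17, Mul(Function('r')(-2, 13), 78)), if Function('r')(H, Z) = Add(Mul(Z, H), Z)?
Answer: -997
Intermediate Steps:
Function('r')(H, Z) = Add(Z, Mul(H, Z)) (Function('r')(H, Z) = Add(Mul(H, Z), Z) = Add(Z, Mul(H, Z)))
Add(17, Mul(Function('r')(-2, 13), 78)) = Add(17, Mul(Mul(13, Add(1, -2)), 78)) = Add(17, Mul(Mul(13, -1), 78)) = Add(17, Mul(-13, 78)) = Add(17, -1014) = -997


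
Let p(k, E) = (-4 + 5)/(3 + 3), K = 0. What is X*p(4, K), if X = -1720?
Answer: -860/3 ≈ -286.67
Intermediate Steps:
p(k, E) = ⅙ (p(k, E) = 1/6 = 1*(⅙) = ⅙)
X*p(4, K) = -1720*⅙ = -860/3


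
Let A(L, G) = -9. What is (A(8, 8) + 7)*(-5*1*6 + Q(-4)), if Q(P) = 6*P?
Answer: 108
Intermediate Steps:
(A(8, 8) + 7)*(-5*1*6 + Q(-4)) = (-9 + 7)*(-5*1*6 + 6*(-4)) = -2*(-5*6 - 24) = -2*(-30 - 24) = -2*(-54) = 108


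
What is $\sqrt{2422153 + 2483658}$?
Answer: $\sqrt{4905811} \approx 2214.9$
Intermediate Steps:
$\sqrt{2422153 + 2483658} = \sqrt{4905811}$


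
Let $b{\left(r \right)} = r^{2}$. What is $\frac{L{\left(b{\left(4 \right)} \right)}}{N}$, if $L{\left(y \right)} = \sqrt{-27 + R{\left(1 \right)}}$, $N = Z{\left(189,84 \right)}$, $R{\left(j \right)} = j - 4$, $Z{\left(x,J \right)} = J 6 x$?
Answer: $\frac{i \sqrt{30}}{95256} \approx 5.75 \cdot 10^{-5} i$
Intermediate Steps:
$Z{\left(x,J \right)} = 6 J x$
$R{\left(j \right)} = -4 + j$ ($R{\left(j \right)} = j - 4 = -4 + j$)
$N = 95256$ ($N = 6 \cdot 84 \cdot 189 = 95256$)
$L{\left(y \right)} = i \sqrt{30}$ ($L{\left(y \right)} = \sqrt{-27 + \left(-4 + 1\right)} = \sqrt{-27 - 3} = \sqrt{-30} = i \sqrt{30}$)
$\frac{L{\left(b{\left(4 \right)} \right)}}{N} = \frac{i \sqrt{30}}{95256}$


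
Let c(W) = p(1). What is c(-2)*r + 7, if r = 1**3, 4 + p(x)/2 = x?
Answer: 1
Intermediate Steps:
p(x) = -8 + 2*x
c(W) = -6 (c(W) = -8 + 2*1 = -8 + 2 = -6)
r = 1
c(-2)*r + 7 = -6*1 + 7 = -6 + 7 = 1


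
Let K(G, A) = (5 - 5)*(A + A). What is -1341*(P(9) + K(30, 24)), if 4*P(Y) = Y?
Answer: -12069/4 ≈ -3017.3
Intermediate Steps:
K(G, A) = 0 (K(G, A) = 0*(2*A) = 0)
P(Y) = Y/4
-1341*(P(9) + K(30, 24)) = -1341*((1/4)*9 + 0) = -1341*(9/4 + 0) = -1341*9/4 = -12069/4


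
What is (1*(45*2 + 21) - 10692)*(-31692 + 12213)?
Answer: 206107299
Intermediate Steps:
(1*(45*2 + 21) - 10692)*(-31692 + 12213) = (1*(90 + 21) - 10692)*(-19479) = (1*111 - 10692)*(-19479) = (111 - 10692)*(-19479) = -10581*(-19479) = 206107299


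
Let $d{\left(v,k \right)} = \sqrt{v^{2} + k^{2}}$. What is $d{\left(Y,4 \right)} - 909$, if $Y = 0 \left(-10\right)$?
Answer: $-905$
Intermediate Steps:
$Y = 0$
$d{\left(v,k \right)} = \sqrt{k^{2} + v^{2}}$
$d{\left(Y,4 \right)} - 909 = \sqrt{4^{2} + 0^{2}} - 909 = \sqrt{16 + 0} - 909 = \sqrt{16} - 909 = 4 - 909 = -905$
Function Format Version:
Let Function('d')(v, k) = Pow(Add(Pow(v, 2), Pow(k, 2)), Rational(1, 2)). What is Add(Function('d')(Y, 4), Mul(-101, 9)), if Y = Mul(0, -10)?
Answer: -905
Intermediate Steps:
Y = 0
Function('d')(v, k) = Pow(Add(Pow(k, 2), Pow(v, 2)), Rational(1, 2))
Add(Function('d')(Y, 4), Mul(-101, 9)) = Add(Pow(Add(Pow(4, 2), Pow(0, 2)), Rational(1, 2)), Mul(-101, 9)) = Add(Pow(Add(16, 0), Rational(1, 2)), -909) = Add(Pow(16, Rational(1, 2)), -909) = Add(4, -909) = -905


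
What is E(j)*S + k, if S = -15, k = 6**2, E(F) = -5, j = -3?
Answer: 111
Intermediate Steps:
k = 36
E(j)*S + k = -5*(-15) + 36 = 75 + 36 = 111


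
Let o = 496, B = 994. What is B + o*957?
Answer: 475666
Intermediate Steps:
B + o*957 = 994 + 496*957 = 994 + 474672 = 475666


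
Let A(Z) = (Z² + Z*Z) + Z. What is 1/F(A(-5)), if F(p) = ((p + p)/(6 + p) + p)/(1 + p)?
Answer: 782/795 ≈ 0.98365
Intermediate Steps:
A(Z) = Z + 2*Z² (A(Z) = (Z² + Z²) + Z = 2*Z² + Z = Z + 2*Z²)
F(p) = (p + 2*p/(6 + p))/(1 + p) (F(p) = ((2*p)/(6 + p) + p)/(1 + p) = (2*p/(6 + p) + p)/(1 + p) = (p + 2*p/(6 + p))/(1 + p))
1/F(A(-5)) = 1/((-5*(1 + 2*(-5)))*(8 - 5*(1 + 2*(-5)))/(6 + (-5*(1 + 2*(-5)))² + 7*(-5*(1 + 2*(-5))))) = 1/((-5*(1 - 10))*(8 - 5*(1 - 10))/(6 + (-5*(1 - 10))² + 7*(-5*(1 - 10)))) = 1/((-5*(-9))*(8 - 5*(-9))/(6 + (-5*(-9))² + 7*(-5*(-9)))) = 1/(45*(8 + 45)/(6 + 45² + 7*45)) = 1/(45*53/(6 + 2025 + 315)) = 1/(45*53/2346) = 1/(45*(1/2346)*53) = 1/(795/782) = 782/795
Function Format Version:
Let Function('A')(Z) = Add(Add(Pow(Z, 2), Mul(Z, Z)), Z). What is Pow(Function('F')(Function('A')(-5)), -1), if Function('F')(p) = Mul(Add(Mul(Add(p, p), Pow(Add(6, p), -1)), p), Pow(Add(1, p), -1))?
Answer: Rational(782, 795) ≈ 0.98365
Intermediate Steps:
Function('A')(Z) = Add(Z, Mul(2, Pow(Z, 2))) (Function('A')(Z) = Add(Add(Pow(Z, 2), Pow(Z, 2)), Z) = Add(Mul(2, Pow(Z, 2)), Z) = Add(Z, Mul(2, Pow(Z, 2))))
Function('F')(p) = Mul(Pow(Add(1, p), -1), Add(p, Mul(2, p, Pow(Add(6, p), -1)))) (Function('F')(p) = Mul(Add(Mul(Mul(2, p), Pow(Add(6, p), -1)), p), Pow(Add(1, p), -1)) = Mul(Add(Mul(2, p, Pow(Add(6, p), -1)), p), Pow(Add(1, p), -1)) = Mul(Add(p, Mul(2, p, Pow(Add(6, p), -1))), Pow(Add(1, p), -1)) = Mul(Pow(Add(1, p), -1), Add(p, Mul(2, p, Pow(Add(6, p), -1)))))
Pow(Function('F')(Function('A')(-5)), -1) = Pow(Mul(Mul(-5, Add(1, Mul(2, -5))), Pow(Add(6, Pow(Mul(-5, Add(1, Mul(2, -5))), 2), Mul(7, Mul(-5, Add(1, Mul(2, -5))))), -1), Add(8, Mul(-5, Add(1, Mul(2, -5))))), -1) = Pow(Mul(Mul(-5, Add(1, -10)), Pow(Add(6, Pow(Mul(-5, Add(1, -10)), 2), Mul(7, Mul(-5, Add(1, -10)))), -1), Add(8, Mul(-5, Add(1, -10)))), -1) = Pow(Mul(Mul(-5, -9), Pow(Add(6, Pow(Mul(-5, -9), 2), Mul(7, Mul(-5, -9))), -1), Add(8, Mul(-5, -9))), -1) = Pow(Mul(45, Pow(Add(6, Pow(45, 2), Mul(7, 45)), -1), Add(8, 45)), -1) = Pow(Mul(45, Pow(Add(6, 2025, 315), -1), 53), -1) = Pow(Mul(45, Pow(2346, -1), 53), -1) = Pow(Mul(45, Rational(1, 2346), 53), -1) = Pow(Rational(795, 782), -1) = Rational(782, 795)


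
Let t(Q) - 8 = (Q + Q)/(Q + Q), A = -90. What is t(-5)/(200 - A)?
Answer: 9/290 ≈ 0.031034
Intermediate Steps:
t(Q) = 9 (t(Q) = 8 + (Q + Q)/(Q + Q) = 8 + (2*Q)/((2*Q)) = 8 + (2*Q)*(1/(2*Q)) = 8 + 1 = 9)
t(-5)/(200 - A) = 9/(200 - 1*(-90)) = 9/(200 + 90) = 9/290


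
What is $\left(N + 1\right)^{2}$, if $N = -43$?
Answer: $1764$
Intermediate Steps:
$\left(N + 1\right)^{2} = \left(-43 + 1\right)^{2} = \left(-42\right)^{2} = 1764$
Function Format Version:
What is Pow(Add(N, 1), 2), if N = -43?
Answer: 1764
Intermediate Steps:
Pow(Add(N, 1), 2) = Pow(Add(-43, 1), 2) = Pow(-42, 2) = 1764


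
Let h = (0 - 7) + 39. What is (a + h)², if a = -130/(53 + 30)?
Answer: 6380676/6889 ≈ 926.21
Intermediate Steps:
a = -130/83 ≈ -1.5663
h = 32 (h = -7 + 39 = 32)
(a + h)² = (-130/83 + 32)² = (2526/83)² = 6380676/6889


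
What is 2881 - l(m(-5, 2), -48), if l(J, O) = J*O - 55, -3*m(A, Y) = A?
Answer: 3016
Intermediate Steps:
m(A, Y) = -A/3
l(J, O) = -55 + J*O
2881 - l(m(-5, 2), -48) = 2881 - (-55 - 1/3*(-5)*(-48)) = 2881 - (-55 + (5/3)*(-48)) = 2881 - (-55 - 80) = 2881 - 1*(-135) = 2881 + 135 = 3016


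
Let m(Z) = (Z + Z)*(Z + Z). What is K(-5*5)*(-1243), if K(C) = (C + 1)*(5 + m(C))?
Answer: 74729160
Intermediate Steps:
m(Z) = 4*Z² (m(Z) = (2*Z)*(2*Z) = 4*Z²)
K(C) = (1 + C)*(5 + 4*C²) (K(C) = (C + 1)*(5 + 4*C²) = (1 + C)*(5 + 4*C²))
K(-5*5)*(-1243) = (5 + 4*(-5*5)² + 4*(-5*5)³ + 5*(-5*5))*(-1243) = (5 + 4*(-25)² + 4*(-25)³ + 5*(-25))*(-1243) = (5 + 4*625 + 4*(-15625) - 125)*(-1243) = (5 + 2500 - 62500 - 125)*(-1243) = -60120*(-1243) = 74729160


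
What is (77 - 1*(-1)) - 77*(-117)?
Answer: 9087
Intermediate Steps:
(77 - 1*(-1)) - 77*(-117) = (77 + 1) + 9009 = 78 + 9009 = 9087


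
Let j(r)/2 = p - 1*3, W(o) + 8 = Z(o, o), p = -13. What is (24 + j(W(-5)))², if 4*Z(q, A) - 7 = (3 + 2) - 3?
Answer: 64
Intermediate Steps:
Z(q, A) = 9/4 (Z(q, A) = 7/4 + ((3 + 2) - 3)/4 = 7/4 + (5 - 3)/4 = 7/4 + (¼)*2 = 7/4 + ½ = 9/4)
W(o) = -23/4 (W(o) = -8 + 9/4 = -23/4)
j(r) = -32 (j(r) = 2*(-13 - 1*3) = 2*(-13 - 3) = 2*(-16) = -32)
(24 + j(W(-5)))² = (24 - 32)² = (-8)² = 64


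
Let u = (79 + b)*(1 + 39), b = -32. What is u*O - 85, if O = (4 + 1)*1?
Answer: 9315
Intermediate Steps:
O = 5 (O = 5*1 = 5)
u = 1880 (u = (79 - 32)*(1 + 39) = 47*40 = 1880)
u*O - 85 = 1880*5 - 85 = 9400 - 85 = 9315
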